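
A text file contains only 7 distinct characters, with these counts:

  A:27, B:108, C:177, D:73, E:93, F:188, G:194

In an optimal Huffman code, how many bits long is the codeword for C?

Build the tree from the bottom:
A(27) + D(73) → 100
E(93) + 100 → 193
B(108) + C(177) → 285
F(188) + 193 → 381
G(194) + 285 → 479
381 + 479 → 860
The subtree containing C is merged 3 times, so code length = 3.

3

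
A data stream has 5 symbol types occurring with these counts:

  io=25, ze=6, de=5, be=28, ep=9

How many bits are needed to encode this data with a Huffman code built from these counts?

Merge the two smallest weights repeatedly:
de(5) + ze(6) → 11
ep(9) + 11 → 20
20 + io(25) → 45
be(28) + 45 → 73
Each symbol's bit-cost is frequency × depth; summing gives 149 bits (equivalently 11 + 20 + 45 + 73).

149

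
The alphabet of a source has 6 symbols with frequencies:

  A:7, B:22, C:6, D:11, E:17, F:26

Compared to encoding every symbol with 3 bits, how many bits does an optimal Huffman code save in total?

Fixed-length: 3 bits × 89 symbols = 267 bits.
Huffman merges:
C(6) + A(7) → 13
D(11) + 13 → 24
E(17) + B(22) → 39
24 + F(26) → 50
39 + 50 → 89
Huffman total = 13 + 24 + 39 + 50 + 89 = 215 bits.
Saving = 267 − 215 = 52 bits.

52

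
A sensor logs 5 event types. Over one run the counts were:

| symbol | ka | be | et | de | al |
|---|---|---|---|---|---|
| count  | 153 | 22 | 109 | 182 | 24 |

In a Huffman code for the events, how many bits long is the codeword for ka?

Huffman merges, smallest pair first:
be(22) + al(24) → 46
46 + et(109) → 155
ka(153) + 155 → 308
de(182) + 308 → 490
ka's leaf is at depth 2, giving a 2-bit codeword.

2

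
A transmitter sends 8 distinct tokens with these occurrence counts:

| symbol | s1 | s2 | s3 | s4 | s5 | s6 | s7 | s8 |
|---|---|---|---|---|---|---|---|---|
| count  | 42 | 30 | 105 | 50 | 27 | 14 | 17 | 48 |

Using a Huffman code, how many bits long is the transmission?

Merge the two smallest weights repeatedly:
combine s6(14), s7(17) → 31
combine s5(27), s2(30) → 57
combine 31, s1(42) → 73
combine s8(48), s4(50) → 98
combine 57, 73 → 130
combine 98, s3(105) → 203
combine 130, 203 → 333
Each symbol's bit-cost is frequency × depth; summing gives 925 bits (equivalently 31 + 57 + 73 + 98 + 130 + 203 + 333).

925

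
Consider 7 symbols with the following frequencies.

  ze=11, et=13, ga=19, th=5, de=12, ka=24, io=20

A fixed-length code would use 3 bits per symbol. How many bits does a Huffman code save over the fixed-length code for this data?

28

Fixed-length: 3 bits × 104 symbols = 312 bits.
Huffman merges:
th(5) + ze(11) → 16
de(12) + et(13) → 25
16 + ga(19) → 35
io(20) + ka(24) → 44
25 + 35 → 60
44 + 60 → 104
Huffman total = 16 + 25 + 35 + 44 + 60 + 104 = 284 bits.
Saving = 312 − 284 = 28 bits.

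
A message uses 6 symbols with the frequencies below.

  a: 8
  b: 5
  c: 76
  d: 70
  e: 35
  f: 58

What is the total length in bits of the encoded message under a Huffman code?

565

Greedily combine the two least-frequent nodes:
b(5) + a(8) → 13
13 + e(35) → 48
48 + f(58) → 106
d(70) + c(76) → 146
106 + 146 → 252
Each symbol's bit-cost is frequency × depth; summing gives 565 bits (equivalently 13 + 48 + 106 + 146 + 252).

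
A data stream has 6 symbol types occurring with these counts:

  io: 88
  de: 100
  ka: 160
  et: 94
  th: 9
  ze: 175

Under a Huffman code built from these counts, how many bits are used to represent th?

4

Huffman merges, smallest pair first:
combine th(9), io(88) → 97
combine et(94), 97 → 191
combine de(100), ka(160) → 260
combine ze(175), 191 → 366
combine 260, 366 → 626
The subtree containing th is merged 4 times, so code length = 4.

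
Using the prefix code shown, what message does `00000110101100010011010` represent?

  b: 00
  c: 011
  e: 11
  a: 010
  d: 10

bbcaebaca

Read left to right; each codeword is recognised as soon as it completes (prefix code):
  00→b | 00→b | 011→c | 010→a | 11→e | 00→b | 010→a | 011→c | 010→a
Decoded message: bbcaebaca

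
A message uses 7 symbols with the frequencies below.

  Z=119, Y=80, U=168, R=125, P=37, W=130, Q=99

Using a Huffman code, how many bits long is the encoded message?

2093

Build the Huffman tree bottom-up:
P(37) + Y(80) → 117
Q(99) + 117 → 216
Z(119) + R(125) → 244
W(130) + U(168) → 298
216 + 244 → 460
298 + 460 → 758
Total encoded bits = sum of merged weights = 117 + 216 + 244 + 298 + 460 + 758 = 2093.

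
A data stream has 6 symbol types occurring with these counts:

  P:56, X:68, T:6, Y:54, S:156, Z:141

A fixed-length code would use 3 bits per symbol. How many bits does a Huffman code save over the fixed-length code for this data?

Fixed-length: 3 bits × 481 symbols = 1443 bits.
Huffman merges:
merge T(6) and Y(54): 60
merge P(56) and 60: 116
merge X(68) and 116: 184
merge Z(141) and S(156): 297
merge 184 and 297: 481
Huffman total = 60 + 116 + 184 + 297 + 481 = 1138 bits.
Saving = 1443 − 1138 = 305 bits.

305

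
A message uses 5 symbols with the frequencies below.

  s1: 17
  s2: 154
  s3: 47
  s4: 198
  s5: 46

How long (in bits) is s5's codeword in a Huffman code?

Repeatedly merge the two smallest:
merge s1(17) and s5(46): 63
merge s3(47) and 63: 110
merge 110 and s2(154): 264
merge s4(198) and 264: 462
s5 sits 4 levels below the root, so its codeword is 4 bits.

4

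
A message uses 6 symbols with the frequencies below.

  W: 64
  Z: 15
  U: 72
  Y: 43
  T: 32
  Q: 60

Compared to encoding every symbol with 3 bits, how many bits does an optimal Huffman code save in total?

149

Fixed-length: 3 bits × 286 symbols = 858 bits.
Huffman merges:
combine Z(15), T(32) → 47
combine Y(43), 47 → 90
combine Q(60), W(64) → 124
combine U(72), 90 → 162
combine 124, 162 → 286
Huffman total = 47 + 90 + 124 + 162 + 286 = 709 bits.
Saving = 858 − 709 = 149 bits.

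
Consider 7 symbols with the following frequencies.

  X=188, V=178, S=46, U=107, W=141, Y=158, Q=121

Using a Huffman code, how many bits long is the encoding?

2604

Build the Huffman tree bottom-up:
S(46) + U(107) → 153
Q(121) + W(141) → 262
153 + Y(158) → 311
V(178) + X(188) → 366
262 + 311 → 573
366 + 573 → 939
The encoded length is the sum of every internal node's weight: 153 + 262 + 311 + 366 + 573 + 939 = 2604 bits.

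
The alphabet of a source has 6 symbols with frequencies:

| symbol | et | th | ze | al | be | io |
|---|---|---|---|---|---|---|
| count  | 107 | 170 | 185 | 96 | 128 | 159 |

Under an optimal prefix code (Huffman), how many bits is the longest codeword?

Merge the two lowest-weight nodes at each step:
combine al(96), et(107) → 203
combine be(128), io(159) → 287
combine th(170), ze(185) → 355
combine 203, 287 → 490
combine 355, 490 → 845
The first pair merged (al, et) ends up deepest, at depth 3.

3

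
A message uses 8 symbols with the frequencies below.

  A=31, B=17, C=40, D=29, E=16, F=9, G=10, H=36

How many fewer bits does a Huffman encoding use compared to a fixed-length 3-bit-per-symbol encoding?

Fixed-length: 3 bits × 188 symbols = 564 bits.
Huffman merges:
merge F(9) and G(10): 19
merge E(16) and B(17): 33
merge 19 and D(29): 48
merge A(31) and 33: 64
merge H(36) and C(40): 76
merge 48 and 64: 112
merge 76 and 112: 188
Huffman total = 19 + 33 + 48 + 64 + 76 + 112 + 188 = 540 bits.
Saving = 564 − 540 = 24 bits.

24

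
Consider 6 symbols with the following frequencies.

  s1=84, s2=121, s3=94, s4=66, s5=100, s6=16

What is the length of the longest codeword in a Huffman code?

4

Merge the two lowest-weight nodes at each step:
merge s6(16) and s4(66): 82
merge 82 and s1(84): 166
merge s3(94) and s5(100): 194
merge s2(121) and 166: 287
merge 194 and 287: 481
Maximum depth reached is 4.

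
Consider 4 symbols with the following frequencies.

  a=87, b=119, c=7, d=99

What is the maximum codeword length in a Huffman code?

Merge the two lowest-weight nodes at each step:
combine c(7), a(87) → 94
combine 94, d(99) → 193
combine b(119), 193 → 312
The rarest symbols sit at the bottom; the longest codeword is 3 bits.

3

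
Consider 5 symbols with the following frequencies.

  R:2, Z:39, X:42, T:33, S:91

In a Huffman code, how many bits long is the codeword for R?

Build the tree from the bottom:
R(2) + T(33) → 35
35 + Z(39) → 74
X(42) + 74 → 116
S(91) + 116 → 207
The subtree containing R is merged 4 times, so code length = 4.

4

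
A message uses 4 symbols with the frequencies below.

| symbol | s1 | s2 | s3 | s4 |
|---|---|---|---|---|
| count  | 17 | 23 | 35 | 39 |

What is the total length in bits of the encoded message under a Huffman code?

Merge the two smallest weights repeatedly:
merge s1(17) and s2(23): 40
merge s3(35) and s4(39): 74
merge 40 and 74: 114
Total encoded bits = sum of merged weights = 40 + 74 + 114 = 228.

228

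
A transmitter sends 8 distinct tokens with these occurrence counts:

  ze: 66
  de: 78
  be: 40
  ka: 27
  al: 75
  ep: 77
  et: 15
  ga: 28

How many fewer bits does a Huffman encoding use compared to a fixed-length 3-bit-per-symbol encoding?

45

Fixed-length: 3 bits × 406 symbols = 1218 bits.
Huffman merges:
combine et(15), ka(27) → 42
combine ga(28), be(40) → 68
combine 42, ze(66) → 108
combine 68, al(75) → 143
combine ep(77), de(78) → 155
combine 108, 143 → 251
combine 155, 251 → 406
Huffman total = 42 + 68 + 108 + 143 + 155 + 251 + 406 = 1173 bits.
Saving = 1218 − 1173 = 45 bits.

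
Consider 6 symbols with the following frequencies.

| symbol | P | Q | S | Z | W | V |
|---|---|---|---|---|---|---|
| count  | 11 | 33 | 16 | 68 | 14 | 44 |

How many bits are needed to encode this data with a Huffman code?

Greedily combine the two least-frequent nodes:
combine P(11), W(14) → 25
combine S(16), 25 → 41
combine Q(33), 41 → 74
combine V(44), Z(68) → 112
combine 74, 112 → 186
Total encoded bits = sum of merged weights = 25 + 41 + 74 + 112 + 186 = 438.

438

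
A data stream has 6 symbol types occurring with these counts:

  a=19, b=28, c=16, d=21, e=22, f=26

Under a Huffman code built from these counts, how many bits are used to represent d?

Huffman merges, smallest pair first:
c(16) + a(19) → 35
d(21) + e(22) → 43
f(26) + b(28) → 54
35 + 43 → 78
54 + 78 → 132
d sits 3 levels below the root, so its codeword is 3 bits.

3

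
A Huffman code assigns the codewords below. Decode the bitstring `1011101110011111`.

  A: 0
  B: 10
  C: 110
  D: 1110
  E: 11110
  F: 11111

Read left to right; each codeword is recognised as soon as it completes (prefix code):
  10→B | 1110→D | 1110→D | 0→A | 11111→F
Decoded message: BDDAF

BDDAF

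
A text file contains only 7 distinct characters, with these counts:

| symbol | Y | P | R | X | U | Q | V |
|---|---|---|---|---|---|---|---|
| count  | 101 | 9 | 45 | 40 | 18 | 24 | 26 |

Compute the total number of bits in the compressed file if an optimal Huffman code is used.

Greedily combine the two least-frequent nodes:
combine P(9), U(18) → 27
combine Q(24), V(26) → 50
combine 27, X(40) → 67
combine R(45), 50 → 95
combine 67, 95 → 162
combine Y(101), 162 → 263
Each symbol's bit-cost is frequency × depth; summing gives 664 bits (equivalently 27 + 50 + 67 + 95 + 162 + 263).

664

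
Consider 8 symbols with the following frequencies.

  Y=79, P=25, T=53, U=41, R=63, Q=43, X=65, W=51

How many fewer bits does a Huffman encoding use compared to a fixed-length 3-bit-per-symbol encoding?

13

Fixed-length: 3 bits × 420 symbols = 1260 bits.
Huffman merges:
combine P(25), U(41) → 66
combine Q(43), W(51) → 94
combine T(53), R(63) → 116
combine X(65), 66 → 131
combine Y(79), 94 → 173
combine 116, 131 → 247
combine 173, 247 → 420
Huffman total = 66 + 94 + 116 + 131 + 173 + 247 + 420 = 1247 bits.
Saving = 1260 − 1247 = 13 bits.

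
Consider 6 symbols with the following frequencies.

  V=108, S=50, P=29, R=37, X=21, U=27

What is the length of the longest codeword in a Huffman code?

Merge the two lowest-weight nodes at each step:
combine X(21), U(27) → 48
combine P(29), R(37) → 66
combine 48, S(50) → 98
combine 66, 98 → 164
combine V(108), 164 → 272
The first pair merged (X, U) ends up deepest, at depth 4.

4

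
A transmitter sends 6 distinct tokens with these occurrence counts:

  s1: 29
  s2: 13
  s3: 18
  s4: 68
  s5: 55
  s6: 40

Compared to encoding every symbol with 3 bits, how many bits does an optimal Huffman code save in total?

Fixed-length: 3 bits × 223 symbols = 669 bits.
Huffman merges:
merge s2(13) and s3(18): 31
merge s1(29) and 31: 60
merge s6(40) and s5(55): 95
merge 60 and s4(68): 128
merge 95 and 128: 223
Huffman total = 31 + 60 + 95 + 128 + 223 = 537 bits.
Saving = 669 − 537 = 132 bits.

132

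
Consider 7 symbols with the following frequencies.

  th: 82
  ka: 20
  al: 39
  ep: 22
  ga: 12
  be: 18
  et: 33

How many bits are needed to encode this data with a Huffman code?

586

Greedily combine the two least-frequent nodes:
combine ga(12), be(18) → 30
combine ka(20), ep(22) → 42
combine 30, et(33) → 63
combine al(39), 42 → 81
combine 63, 81 → 144
combine th(82), 144 → 226
The encoded length is the sum of every internal node's weight: 30 + 42 + 63 + 81 + 144 + 226 = 586 bits.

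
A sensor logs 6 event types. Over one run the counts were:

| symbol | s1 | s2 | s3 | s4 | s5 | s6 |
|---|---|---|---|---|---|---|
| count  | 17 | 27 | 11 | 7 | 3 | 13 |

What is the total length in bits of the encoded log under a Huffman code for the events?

Build the Huffman tree bottom-up:
s5(3) + s4(7) → 10
10 + s3(11) → 21
s6(13) + s1(17) → 30
21 + s2(27) → 48
30 + 48 → 78
Each symbol's bit-cost is frequency × depth; summing gives 187 bits (equivalently 10 + 21 + 30 + 48 + 78).

187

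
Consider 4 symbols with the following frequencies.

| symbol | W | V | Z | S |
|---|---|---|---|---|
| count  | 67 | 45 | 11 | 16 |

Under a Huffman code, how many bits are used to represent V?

Huffman merges, smallest pair first:
Z(11) + S(16) → 27
27 + V(45) → 72
W(67) + 72 → 139
V's leaf is at depth 2, giving a 2-bit codeword.

2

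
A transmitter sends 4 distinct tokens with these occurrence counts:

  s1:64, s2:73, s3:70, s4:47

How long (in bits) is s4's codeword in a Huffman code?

Repeatedly merge the two smallest:
merge s4(47) and s1(64): 111
merge s3(70) and s2(73): 143
merge 111 and 143: 254
s4 sits 2 levels below the root, so its codeword is 2 bits.

2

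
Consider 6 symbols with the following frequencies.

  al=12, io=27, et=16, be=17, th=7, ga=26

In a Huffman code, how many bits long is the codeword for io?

2

Build the tree from the bottom:
th(7) + al(12) → 19
et(16) + be(17) → 33
19 + ga(26) → 45
io(27) + 33 → 60
45 + 60 → 105
The subtree containing io is merged 2 times, so code length = 2.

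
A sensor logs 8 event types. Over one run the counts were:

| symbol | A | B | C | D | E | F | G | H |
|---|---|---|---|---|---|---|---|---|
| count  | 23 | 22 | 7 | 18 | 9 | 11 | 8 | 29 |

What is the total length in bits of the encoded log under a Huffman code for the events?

Build the Huffman tree bottom-up:
merge C(7) and G(8): 15
merge E(9) and F(11): 20
merge 15 and D(18): 33
merge 20 and B(22): 42
merge A(23) and H(29): 52
merge 33 and 42: 75
merge 52 and 75: 127
Total encoded bits = sum of merged weights = 15 + 20 + 33 + 42 + 52 + 75 + 127 = 364.

364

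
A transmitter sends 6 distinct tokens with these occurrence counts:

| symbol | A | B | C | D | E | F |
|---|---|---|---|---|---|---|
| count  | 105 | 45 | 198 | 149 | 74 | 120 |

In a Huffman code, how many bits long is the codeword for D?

2

Repeatedly merge the two smallest:
combine B(45), E(74) → 119
combine A(105), 119 → 224
combine F(120), D(149) → 269
combine C(198), 224 → 422
combine 269, 422 → 691
D's leaf is at depth 2, giving a 2-bit codeword.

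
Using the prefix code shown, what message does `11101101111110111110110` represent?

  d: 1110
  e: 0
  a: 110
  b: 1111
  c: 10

dababca

Read left to right; each codeword is recognised as soon as it completes (prefix code):
  1110→d | 110→a | 1111→b | 110→a | 1111→b | 10→c | 110→a
Decoded message: dababca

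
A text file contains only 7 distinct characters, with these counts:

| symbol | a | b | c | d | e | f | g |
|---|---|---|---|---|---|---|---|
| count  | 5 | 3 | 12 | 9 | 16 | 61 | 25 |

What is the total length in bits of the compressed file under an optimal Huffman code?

Build the Huffman tree bottom-up:
merge b(3) and a(5): 8
merge 8 and d(9): 17
merge c(12) and e(16): 28
merge 17 and g(25): 42
merge 28 and 42: 70
merge f(61) and 70: 131
Total encoded bits = sum of merged weights = 8 + 17 + 28 + 42 + 70 + 131 = 296.

296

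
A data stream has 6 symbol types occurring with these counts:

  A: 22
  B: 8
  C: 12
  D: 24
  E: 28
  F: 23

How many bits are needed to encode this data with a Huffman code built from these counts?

296

Greedily combine the two least-frequent nodes:
B(8) + C(12) → 20
20 + A(22) → 42
F(23) + D(24) → 47
E(28) + 42 → 70
47 + 70 → 117
Each symbol's bit-cost is frequency × depth; summing gives 296 bits (equivalently 20 + 42 + 47 + 70 + 117).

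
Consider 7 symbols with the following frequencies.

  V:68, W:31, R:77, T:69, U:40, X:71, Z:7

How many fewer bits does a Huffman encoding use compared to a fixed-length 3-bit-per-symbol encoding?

110

Fixed-length: 3 bits × 363 symbols = 1089 bits.
Huffman merges:
Z(7) + W(31) → 38
38 + U(40) → 78
V(68) + T(69) → 137
X(71) + R(77) → 148
78 + 137 → 215
148 + 215 → 363
Huffman total = 38 + 78 + 137 + 148 + 215 + 363 = 979 bits.
Saving = 1089 − 979 = 110 bits.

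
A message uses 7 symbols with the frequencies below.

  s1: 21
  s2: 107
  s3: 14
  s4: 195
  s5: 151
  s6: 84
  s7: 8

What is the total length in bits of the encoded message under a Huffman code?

Merge the two smallest weights repeatedly:
s7(8) + s3(14) → 22
s1(21) + 22 → 43
43 + s6(84) → 127
s2(107) + 127 → 234
s5(151) + s4(195) → 346
234 + 346 → 580
Total encoded bits = sum of merged weights = 22 + 43 + 127 + 234 + 346 + 580 = 1352.

1352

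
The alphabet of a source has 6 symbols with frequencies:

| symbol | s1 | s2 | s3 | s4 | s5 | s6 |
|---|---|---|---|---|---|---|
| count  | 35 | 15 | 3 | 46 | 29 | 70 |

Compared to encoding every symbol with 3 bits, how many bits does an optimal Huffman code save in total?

Fixed-length: 3 bits × 198 symbols = 594 bits.
Huffman merges:
s3(3) + s2(15) → 18
18 + s5(29) → 47
s1(35) + s4(46) → 81
47 + s6(70) → 117
81 + 117 → 198
Huffman total = 18 + 47 + 81 + 117 + 198 = 461 bits.
Saving = 594 − 461 = 133 bits.

133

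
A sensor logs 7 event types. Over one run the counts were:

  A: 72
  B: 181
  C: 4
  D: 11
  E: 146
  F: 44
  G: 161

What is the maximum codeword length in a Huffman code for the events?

Merge the two lowest-weight nodes at each step:
merge C(4) and D(11): 15
merge 15 and F(44): 59
merge 59 and A(72): 131
merge 131 and E(146): 277
merge G(161) and B(181): 342
merge 277 and 342: 619
Maximum depth reached is 5.

5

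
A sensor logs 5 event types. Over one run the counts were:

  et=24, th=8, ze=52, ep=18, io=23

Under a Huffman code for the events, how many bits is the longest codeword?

3

Merge the two lowest-weight nodes at each step:
combine th(8), ep(18) → 26
combine io(23), et(24) → 47
combine 26, 47 → 73
combine ze(52), 73 → 125
The rarest symbols sit at the bottom; the longest codeword is 3 bits.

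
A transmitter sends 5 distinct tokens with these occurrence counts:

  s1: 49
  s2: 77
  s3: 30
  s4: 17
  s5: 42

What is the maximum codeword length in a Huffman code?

Merge the two lowest-weight nodes at each step:
s4(17) + s3(30) → 47
s5(42) + 47 → 89
s1(49) + s2(77) → 126
89 + 126 → 215
Maximum depth reached is 3.

3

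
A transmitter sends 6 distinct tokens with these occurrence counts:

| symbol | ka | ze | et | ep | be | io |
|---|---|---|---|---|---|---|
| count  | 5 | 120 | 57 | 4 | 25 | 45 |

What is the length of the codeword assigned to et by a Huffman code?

Huffman merges, smallest pair first:
combine ep(4), ka(5) → 9
combine 9, be(25) → 34
combine 34, io(45) → 79
combine et(57), 79 → 136
combine ze(120), 136 → 256
et sits 2 levels below the root, so its codeword is 2 bits.

2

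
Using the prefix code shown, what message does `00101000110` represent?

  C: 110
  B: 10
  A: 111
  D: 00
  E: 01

DBBDC

Read left to right; each codeword is recognised as soon as it completes (prefix code):
  00→D | 10→B | 10→B | 00→D | 110→C
Decoded message: DBBDC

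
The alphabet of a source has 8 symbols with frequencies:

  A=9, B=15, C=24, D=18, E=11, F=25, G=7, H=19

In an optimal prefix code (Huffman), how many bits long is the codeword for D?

Huffman merges, smallest pair first:
combine G(7), A(9) → 16
combine E(11), B(15) → 26
combine 16, D(18) → 34
combine H(19), C(24) → 43
combine F(25), 26 → 51
combine 34, 43 → 77
combine 51, 77 → 128
D's leaf is at depth 3, giving a 3-bit codeword.

3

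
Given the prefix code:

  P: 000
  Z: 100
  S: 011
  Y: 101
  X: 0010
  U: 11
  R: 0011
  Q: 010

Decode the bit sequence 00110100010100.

Read left to right; each codeword is recognised as soon as it completes (prefix code):
  0011→R | 010→Q | 0010→X | 100→Z
Decoded message: RQXZ

RQXZ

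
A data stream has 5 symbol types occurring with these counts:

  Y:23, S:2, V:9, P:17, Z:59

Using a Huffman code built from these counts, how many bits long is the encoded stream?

200

Merge the two smallest weights repeatedly:
combine S(2), V(9) → 11
combine 11, P(17) → 28
combine Y(23), 28 → 51
combine 51, Z(59) → 110
The encoded length is the sum of every internal node's weight: 11 + 28 + 51 + 110 = 200 bits.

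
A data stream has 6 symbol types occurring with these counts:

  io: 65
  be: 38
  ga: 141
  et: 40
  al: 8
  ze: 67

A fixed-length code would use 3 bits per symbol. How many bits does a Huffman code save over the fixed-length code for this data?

Fixed-length: 3 bits × 359 symbols = 1077 bits.
Huffman merges:
al(8) + be(38) → 46
et(40) + 46 → 86
io(65) + ze(67) → 132
86 + 132 → 218
ga(141) + 218 → 359
Huffman total = 46 + 86 + 132 + 218 + 359 = 841 bits.
Saving = 1077 − 841 = 236 bits.

236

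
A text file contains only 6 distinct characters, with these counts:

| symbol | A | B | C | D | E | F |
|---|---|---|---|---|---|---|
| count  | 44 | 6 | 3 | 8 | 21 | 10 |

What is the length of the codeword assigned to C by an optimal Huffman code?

5

Build the tree from the bottom:
merge C(3) and B(6): 9
merge D(8) and 9: 17
merge F(10) and 17: 27
merge E(21) and 27: 48
merge A(44) and 48: 92
C's leaf is at depth 5, giving a 5-bit codeword.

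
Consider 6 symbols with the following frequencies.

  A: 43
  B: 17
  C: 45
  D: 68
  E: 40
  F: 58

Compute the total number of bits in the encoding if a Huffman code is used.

687

Build the Huffman tree bottom-up:
B(17) + E(40) → 57
A(43) + C(45) → 88
57 + F(58) → 115
D(68) + 88 → 156
115 + 156 → 271
Total encoded bits = sum of merged weights = 57 + 88 + 115 + 156 + 271 = 687.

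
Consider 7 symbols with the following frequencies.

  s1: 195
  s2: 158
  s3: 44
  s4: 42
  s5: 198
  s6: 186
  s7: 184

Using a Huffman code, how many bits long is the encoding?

Merge the two smallest weights repeatedly:
combine s4(42), s3(44) → 86
combine 86, s2(158) → 244
combine s7(184), s6(186) → 370
combine s1(195), s5(198) → 393
combine 244, 370 → 614
combine 393, 614 → 1007
Total encoded bits = sum of merged weights = 86 + 244 + 370 + 393 + 614 + 1007 = 2714.

2714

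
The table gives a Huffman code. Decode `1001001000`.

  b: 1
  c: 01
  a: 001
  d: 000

baad

Read left to right; each codeword is recognised as soon as it completes (prefix code):
  1→b | 001→a | 001→a | 000→d
Decoded message: baad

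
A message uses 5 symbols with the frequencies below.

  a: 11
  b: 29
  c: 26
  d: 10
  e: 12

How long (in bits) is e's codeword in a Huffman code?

2

Repeatedly merge the two smallest:
d(10) + a(11) → 21
e(12) + 21 → 33
c(26) + b(29) → 55
33 + 55 → 88
e's leaf is at depth 2, giving a 2-bit codeword.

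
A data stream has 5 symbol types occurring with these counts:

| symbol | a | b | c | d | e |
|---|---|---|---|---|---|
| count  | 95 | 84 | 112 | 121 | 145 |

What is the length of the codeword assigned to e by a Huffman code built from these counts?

2

Build the tree from the bottom:
combine b(84), a(95) → 179
combine c(112), d(121) → 233
combine e(145), 179 → 324
combine 233, 324 → 557
e sits 2 levels below the root, so its codeword is 2 bits.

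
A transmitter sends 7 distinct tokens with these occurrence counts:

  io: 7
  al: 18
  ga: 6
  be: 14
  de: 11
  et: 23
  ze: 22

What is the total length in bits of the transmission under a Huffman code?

Greedily combine the two least-frequent nodes:
ga(6) + io(7) → 13
de(11) + 13 → 24
be(14) + al(18) → 32
ze(22) + et(23) → 45
24 + 32 → 56
45 + 56 → 101
Each symbol's bit-cost is frequency × depth; summing gives 271 bits (equivalently 13 + 24 + 32 + 45 + 56 + 101).

271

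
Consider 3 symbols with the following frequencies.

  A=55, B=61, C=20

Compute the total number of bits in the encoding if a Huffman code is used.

Merge the two smallest weights repeatedly:
combine C(20), A(55) → 75
combine B(61), 75 → 136
The encoded length is the sum of every internal node's weight: 75 + 136 = 211 bits.

211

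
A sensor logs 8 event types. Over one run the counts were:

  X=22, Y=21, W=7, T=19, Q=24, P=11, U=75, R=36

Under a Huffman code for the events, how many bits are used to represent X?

Huffman merges, smallest pair first:
merge W(7) and P(11): 18
merge 18 and T(19): 37
merge Y(21) and X(22): 43
merge Q(24) and R(36): 60
merge 37 and 43: 80
merge 60 and U(75): 135
merge 80 and 135: 215
X's leaf is at depth 3, giving a 3-bit codeword.

3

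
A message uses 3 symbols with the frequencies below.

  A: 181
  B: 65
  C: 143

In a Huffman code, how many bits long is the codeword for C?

2

Repeatedly merge the two smallest:
combine B(65), C(143) → 208
combine A(181), 208 → 389
C's leaf is at depth 2, giving a 2-bit codeword.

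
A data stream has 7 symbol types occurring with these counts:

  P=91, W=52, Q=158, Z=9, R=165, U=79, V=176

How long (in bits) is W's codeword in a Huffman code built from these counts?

Repeatedly merge the two smallest:
merge Z(9) and W(52): 61
merge 61 and U(79): 140
merge P(91) and 140: 231
merge Q(158) and R(165): 323
merge V(176) and 231: 407
merge 323 and 407: 730
W sits 5 levels below the root, so its codeword is 5 bits.

5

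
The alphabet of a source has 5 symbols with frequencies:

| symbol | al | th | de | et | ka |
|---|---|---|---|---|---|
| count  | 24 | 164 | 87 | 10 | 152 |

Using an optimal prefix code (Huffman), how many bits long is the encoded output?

Merge the two smallest weights repeatedly:
combine et(10), al(24) → 34
combine 34, de(87) → 121
combine 121, ka(152) → 273
combine th(164), 273 → 437
The encoded length is the sum of every internal node's weight: 34 + 121 + 273 + 437 = 865 bits.

865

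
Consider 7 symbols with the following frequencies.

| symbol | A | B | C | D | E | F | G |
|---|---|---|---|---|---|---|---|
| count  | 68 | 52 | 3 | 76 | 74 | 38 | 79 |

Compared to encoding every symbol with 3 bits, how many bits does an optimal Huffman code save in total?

114

Fixed-length: 3 bits × 390 symbols = 1170 bits.
Huffman merges:
combine C(3), F(38) → 41
combine 41, B(52) → 93
combine A(68), E(74) → 142
combine D(76), G(79) → 155
combine 93, 142 → 235
combine 155, 235 → 390
Huffman total = 41 + 93 + 142 + 155 + 235 + 390 = 1056 bits.
Saving = 1170 − 1056 = 114 bits.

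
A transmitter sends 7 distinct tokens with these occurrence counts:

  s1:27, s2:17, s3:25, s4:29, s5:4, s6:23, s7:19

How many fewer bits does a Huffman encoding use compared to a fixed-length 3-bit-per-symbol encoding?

35

Fixed-length: 3 bits × 144 symbols = 432 bits.
Huffman merges:
combine s5(4), s2(17) → 21
combine s7(19), 21 → 40
combine s6(23), s3(25) → 48
combine s1(27), s4(29) → 56
combine 40, 48 → 88
combine 56, 88 → 144
Huffman total = 21 + 40 + 48 + 56 + 88 + 144 = 397 bits.
Saving = 432 − 397 = 35 bits.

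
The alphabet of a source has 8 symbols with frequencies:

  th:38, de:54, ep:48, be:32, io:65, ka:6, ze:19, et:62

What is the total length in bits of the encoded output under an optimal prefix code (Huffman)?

927

Greedily combine the two least-frequent nodes:
combine ka(6), ze(19) → 25
combine 25, be(32) → 57
combine th(38), ep(48) → 86
combine de(54), 57 → 111
combine et(62), io(65) → 127
combine 86, 111 → 197
combine 127, 197 → 324
The encoded length is the sum of every internal node's weight: 25 + 57 + 86 + 111 + 127 + 197 + 324 = 927 bits.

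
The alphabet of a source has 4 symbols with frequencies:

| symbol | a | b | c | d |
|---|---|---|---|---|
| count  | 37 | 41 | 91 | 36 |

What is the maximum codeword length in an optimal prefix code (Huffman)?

3

Merge the two lowest-weight nodes at each step:
merge d(36) and a(37): 73
merge b(41) and 73: 114
merge c(91) and 114: 205
Maximum depth reached is 3.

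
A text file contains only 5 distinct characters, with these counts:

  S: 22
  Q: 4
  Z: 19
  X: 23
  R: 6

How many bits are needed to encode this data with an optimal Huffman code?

Merge the two smallest weights repeatedly:
combine Q(4), R(6) → 10
combine 10, Z(19) → 29
combine S(22), X(23) → 45
combine 29, 45 → 74
Each symbol's bit-cost is frequency × depth; summing gives 158 bits (equivalently 10 + 29 + 45 + 74).

158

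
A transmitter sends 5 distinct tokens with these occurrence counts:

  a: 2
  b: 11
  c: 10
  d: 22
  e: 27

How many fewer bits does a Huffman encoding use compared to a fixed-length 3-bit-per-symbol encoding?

Fixed-length: 3 bits × 72 symbols = 216 bits.
Huffman merges:
combine a(2), c(10) → 12
combine b(11), 12 → 23
combine d(22), 23 → 45
combine e(27), 45 → 72
Huffman total = 12 + 23 + 45 + 72 = 152 bits.
Saving = 216 − 152 = 64 bits.

64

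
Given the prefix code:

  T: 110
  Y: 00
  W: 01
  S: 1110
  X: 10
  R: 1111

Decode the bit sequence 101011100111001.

XXSWTW

Read left to right; each codeword is recognised as soon as it completes (prefix code):
  10→X | 10→X | 1110→S | 01→W | 110→T | 01→W
Decoded message: XXSWTW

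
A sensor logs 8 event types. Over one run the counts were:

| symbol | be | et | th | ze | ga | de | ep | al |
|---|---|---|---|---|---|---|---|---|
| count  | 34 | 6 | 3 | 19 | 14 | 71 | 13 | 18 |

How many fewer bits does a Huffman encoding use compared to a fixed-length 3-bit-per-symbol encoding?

79

Fixed-length: 3 bits × 178 symbols = 534 bits.
Huffman merges:
th(3) + et(6) → 9
9 + ep(13) → 22
ga(14) + al(18) → 32
ze(19) + 22 → 41
32 + be(34) → 66
41 + 66 → 107
de(71) + 107 → 178
Huffman total = 9 + 22 + 32 + 41 + 66 + 107 + 178 = 455 bits.
Saving = 534 − 455 = 79 bits.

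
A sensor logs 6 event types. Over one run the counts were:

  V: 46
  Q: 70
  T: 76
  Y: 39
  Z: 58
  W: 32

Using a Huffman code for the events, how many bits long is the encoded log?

Greedily combine the two least-frequent nodes:
combine W(32), Y(39) → 71
combine V(46), Z(58) → 104
combine Q(70), 71 → 141
combine T(76), 104 → 180
combine 141, 180 → 321
Each symbol's bit-cost is frequency × depth; summing gives 817 bits (equivalently 71 + 104 + 141 + 180 + 321).

817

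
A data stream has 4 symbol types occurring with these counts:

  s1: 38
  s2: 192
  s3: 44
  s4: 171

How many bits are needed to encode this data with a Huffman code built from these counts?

780

Build the Huffman tree bottom-up:
s1(38) + s3(44) → 82
82 + s4(171) → 253
s2(192) + 253 → 445
The encoded length is the sum of every internal node's weight: 82 + 253 + 445 = 780 bits.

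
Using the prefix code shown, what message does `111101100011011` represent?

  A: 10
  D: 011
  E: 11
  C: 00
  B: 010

EEDCDD

Read left to right; each codeword is recognised as soon as it completes (prefix code):
  11→E | 11→E | 011→D | 00→C | 011→D | 011→D
Decoded message: EEDCDD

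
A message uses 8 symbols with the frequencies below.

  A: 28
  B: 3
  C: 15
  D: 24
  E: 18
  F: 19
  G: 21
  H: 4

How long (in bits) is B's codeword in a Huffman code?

Build the tree from the bottom:
combine B(3), H(4) → 7
combine 7, C(15) → 22
combine E(18), F(19) → 37
combine G(21), 22 → 43
combine D(24), A(28) → 52
combine 37, 43 → 80
combine 52, 80 → 132
B's leaf is at depth 5, giving a 5-bit codeword.

5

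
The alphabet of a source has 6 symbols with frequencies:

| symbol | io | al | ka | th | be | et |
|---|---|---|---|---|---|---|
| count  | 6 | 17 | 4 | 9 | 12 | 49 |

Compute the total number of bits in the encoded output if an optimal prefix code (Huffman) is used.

203

Build the Huffman tree bottom-up:
ka(4) + io(6) → 10
th(9) + 10 → 19
be(12) + al(17) → 29
19 + 29 → 48
48 + et(49) → 97
Total encoded bits = sum of merged weights = 10 + 19 + 29 + 48 + 97 = 203.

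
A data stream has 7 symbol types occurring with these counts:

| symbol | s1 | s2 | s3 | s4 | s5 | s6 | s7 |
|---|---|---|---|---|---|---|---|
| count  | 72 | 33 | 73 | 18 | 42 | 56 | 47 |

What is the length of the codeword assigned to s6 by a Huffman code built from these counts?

Huffman merges, smallest pair first:
combine s4(18), s2(33) → 51
combine s5(42), s7(47) → 89
combine 51, s6(56) → 107
combine s1(72), s3(73) → 145
combine 89, 107 → 196
combine 145, 196 → 341
The subtree containing s6 is merged 3 times, so code length = 3.

3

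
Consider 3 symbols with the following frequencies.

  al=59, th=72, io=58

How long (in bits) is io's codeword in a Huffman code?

2

Repeatedly merge the two smallest:
io(58) + al(59) → 117
th(72) + 117 → 189
io sits 2 levels below the root, so its codeword is 2 bits.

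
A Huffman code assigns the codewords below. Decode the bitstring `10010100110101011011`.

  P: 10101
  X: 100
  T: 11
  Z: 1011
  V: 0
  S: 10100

XSTVPZ

Read left to right; each codeword is recognised as soon as it completes (prefix code):
  100→X | 10100→S | 11→T | 0→V | 10101→P | 1011→Z
Decoded message: XSTVPZ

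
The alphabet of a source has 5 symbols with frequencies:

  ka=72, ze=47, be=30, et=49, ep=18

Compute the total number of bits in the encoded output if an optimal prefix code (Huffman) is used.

480

Merge the two smallest weights repeatedly:
merge ep(18) and be(30): 48
merge ze(47) and 48: 95
merge et(49) and ka(72): 121
merge 95 and 121: 216
Total encoded bits = sum of merged weights = 48 + 95 + 121 + 216 = 480.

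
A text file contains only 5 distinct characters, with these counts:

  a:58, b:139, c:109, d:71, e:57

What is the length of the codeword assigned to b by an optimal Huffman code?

2

Repeatedly merge the two smallest:
merge e(57) and a(58): 115
merge d(71) and c(109): 180
merge 115 and b(139): 254
merge 180 and 254: 434
b sits 2 levels below the root, so its codeword is 2 bits.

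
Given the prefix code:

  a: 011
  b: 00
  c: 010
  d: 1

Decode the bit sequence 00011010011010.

Read left to right; each codeword is recognised as soon as it completes (prefix code):
  00→b | 011→a | 010→c | 011→a | 010→c
Decoded message: bacac

bacac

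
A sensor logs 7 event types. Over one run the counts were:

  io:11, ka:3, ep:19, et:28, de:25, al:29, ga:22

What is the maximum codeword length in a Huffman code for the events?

4

Merge the two lowest-weight nodes at each step:
merge ka(3) and io(11): 14
merge 14 and ep(19): 33
merge ga(22) and de(25): 47
merge et(28) and al(29): 57
merge 33 and 47: 80
merge 57 and 80: 137
Maximum depth reached is 4.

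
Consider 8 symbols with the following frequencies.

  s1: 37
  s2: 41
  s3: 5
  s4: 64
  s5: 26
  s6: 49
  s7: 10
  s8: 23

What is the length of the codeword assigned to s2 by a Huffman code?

Huffman merges, smallest pair first:
merge s3(5) and s7(10): 15
merge 15 and s8(23): 38
merge s5(26) and s1(37): 63
merge 38 and s2(41): 79
merge s6(49) and 63: 112
merge s4(64) and 79: 143
merge 112 and 143: 255
The subtree containing s2 is merged 3 times, so code length = 3.

3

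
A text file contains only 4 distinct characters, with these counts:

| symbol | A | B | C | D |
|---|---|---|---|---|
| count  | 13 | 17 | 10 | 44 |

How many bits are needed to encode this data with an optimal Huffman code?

Greedily combine the two least-frequent nodes:
C(10) + A(13) → 23
B(17) + 23 → 40
40 + D(44) → 84
The encoded length is the sum of every internal node's weight: 23 + 40 + 84 = 147 bits.

147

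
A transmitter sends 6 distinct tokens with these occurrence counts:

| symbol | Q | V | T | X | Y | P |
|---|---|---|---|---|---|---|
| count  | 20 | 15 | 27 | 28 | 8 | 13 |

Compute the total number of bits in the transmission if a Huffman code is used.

278

Merge the two smallest weights repeatedly:
combine Y(8), P(13) → 21
combine V(15), Q(20) → 35
combine 21, T(27) → 48
combine X(28), 35 → 63
combine 48, 63 → 111
Each symbol's bit-cost is frequency × depth; summing gives 278 bits (equivalently 21 + 35 + 48 + 63 + 111).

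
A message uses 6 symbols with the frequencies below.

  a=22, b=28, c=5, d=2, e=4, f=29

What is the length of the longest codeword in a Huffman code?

Merge the two lowest-weight nodes at each step:
merge d(2) and e(4): 6
merge c(5) and 6: 11
merge 11 and a(22): 33
merge b(28) and f(29): 57
merge 33 and 57: 90
The rarest symbols sit at the bottom; the longest codeword is 4 bits.

4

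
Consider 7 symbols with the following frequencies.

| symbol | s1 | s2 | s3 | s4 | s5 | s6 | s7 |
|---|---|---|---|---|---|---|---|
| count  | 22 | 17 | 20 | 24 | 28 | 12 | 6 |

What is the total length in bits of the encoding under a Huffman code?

Build the Huffman tree bottom-up:
s7(6) + s6(12) → 18
s2(17) + 18 → 35
s3(20) + s1(22) → 42
s4(24) + s5(28) → 52
35 + 42 → 77
52 + 77 → 129
Total encoded bits = sum of merged weights = 18 + 35 + 42 + 52 + 77 + 129 = 353.

353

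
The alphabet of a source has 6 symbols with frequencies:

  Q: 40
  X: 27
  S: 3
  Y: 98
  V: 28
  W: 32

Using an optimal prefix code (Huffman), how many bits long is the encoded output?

Build the Huffman tree bottom-up:
combine S(3), X(27) → 30
combine V(28), 30 → 58
combine W(32), Q(40) → 72
combine 58, 72 → 130
combine Y(98), 130 → 228
The encoded length is the sum of every internal node's weight: 30 + 58 + 72 + 130 + 228 = 518 bits.

518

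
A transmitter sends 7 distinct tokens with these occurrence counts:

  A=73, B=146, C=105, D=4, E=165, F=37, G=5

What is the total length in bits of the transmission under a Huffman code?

Merge the two smallest weights repeatedly:
D(4) + G(5) → 9
9 + F(37) → 46
46 + A(73) → 119
C(105) + 119 → 224
B(146) + E(165) → 311
224 + 311 → 535
Total encoded bits = sum of merged weights = 9 + 46 + 119 + 224 + 311 + 535 = 1244.

1244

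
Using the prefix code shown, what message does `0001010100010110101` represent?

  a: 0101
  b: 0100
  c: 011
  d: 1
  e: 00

eabada

Read left to right; each codeword is recognised as soon as it completes (prefix code):
  00→e | 0101→a | 0100→b | 0101→a | 1→d | 0101→a
Decoded message: eabada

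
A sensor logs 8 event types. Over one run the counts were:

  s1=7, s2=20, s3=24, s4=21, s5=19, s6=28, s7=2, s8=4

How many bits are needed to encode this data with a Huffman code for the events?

Merge the two smallest weights repeatedly:
s7(2) + s8(4) → 6
6 + s1(7) → 13
13 + s5(19) → 32
s2(20) + s4(21) → 41
s3(24) + s6(28) → 52
32 + 41 → 73
52 + 73 → 125
Total encoded bits = sum of merged weights = 6 + 13 + 32 + 41 + 52 + 73 + 125 = 342.

342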